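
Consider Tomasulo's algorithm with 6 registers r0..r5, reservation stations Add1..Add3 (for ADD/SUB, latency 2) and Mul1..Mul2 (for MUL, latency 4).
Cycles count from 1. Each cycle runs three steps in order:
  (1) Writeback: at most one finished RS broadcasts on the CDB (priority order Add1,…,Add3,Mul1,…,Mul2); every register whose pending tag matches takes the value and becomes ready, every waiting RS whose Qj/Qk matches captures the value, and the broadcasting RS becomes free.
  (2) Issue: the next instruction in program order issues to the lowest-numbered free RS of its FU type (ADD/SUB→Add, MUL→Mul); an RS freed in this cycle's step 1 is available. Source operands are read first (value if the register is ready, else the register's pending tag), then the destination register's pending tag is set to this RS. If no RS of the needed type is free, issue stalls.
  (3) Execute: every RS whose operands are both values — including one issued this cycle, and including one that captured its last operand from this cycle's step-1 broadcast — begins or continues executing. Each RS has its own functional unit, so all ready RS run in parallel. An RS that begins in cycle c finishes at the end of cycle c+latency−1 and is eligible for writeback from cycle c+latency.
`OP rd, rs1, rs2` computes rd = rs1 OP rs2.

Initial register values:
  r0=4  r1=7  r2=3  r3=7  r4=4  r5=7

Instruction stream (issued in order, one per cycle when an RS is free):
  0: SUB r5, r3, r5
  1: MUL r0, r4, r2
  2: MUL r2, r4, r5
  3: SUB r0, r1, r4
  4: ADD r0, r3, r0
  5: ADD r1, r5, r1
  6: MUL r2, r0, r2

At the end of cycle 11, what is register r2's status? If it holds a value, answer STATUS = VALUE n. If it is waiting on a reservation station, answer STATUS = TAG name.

c1: issue SUB r5<-Add1 | r0:4,r1:7,r2:3,r3:7,r4:4,r5:Add1
c2: issue MUL r0<-Mul1 | r0:Mul1,r1:7,r2:3,r3:7,r4:4,r5:Add1
c3: CDB Add1=0; issue MUL r2<-Mul2 | r0:Mul1,r1:7,r2:Mul2,r3:7,r4:4,r5:0
c4: issue SUB r0<-Add1 | r0:Add1,r1:7,r2:Mul2,r3:7,r4:4,r5:0
c5: issue ADD r0<-Add2 | r0:Add2,r1:7,r2:Mul2,r3:7,r4:4,r5:0
c6: CDB Add1=3; issue ADD r1<-Add1 | r0:Add2,r1:Add1,r2:Mul2,r3:7,r4:4,r5:0
c7: CDB Mul1=12; issue MUL r2<-Mul1 | r0:Add2,r1:Add1,r2:Mul1,r3:7,r4:4,r5:0
c8: CDB Add1=7 | r0:Add2,r1:7,r2:Mul1,r3:7,r4:4,r5:0
c9: CDB Add2=10 | r0:10,r1:7,r2:Mul1,r3:7,r4:4,r5:0
c10: CDB Mul2=0 | r0:10,r1:7,r2:Mul1,r3:7,r4:4,r5:0
c11: - | r0:10,r1:7,r2:Mul1,r3:7,r4:4,r5:0

STATUS = TAG Mul1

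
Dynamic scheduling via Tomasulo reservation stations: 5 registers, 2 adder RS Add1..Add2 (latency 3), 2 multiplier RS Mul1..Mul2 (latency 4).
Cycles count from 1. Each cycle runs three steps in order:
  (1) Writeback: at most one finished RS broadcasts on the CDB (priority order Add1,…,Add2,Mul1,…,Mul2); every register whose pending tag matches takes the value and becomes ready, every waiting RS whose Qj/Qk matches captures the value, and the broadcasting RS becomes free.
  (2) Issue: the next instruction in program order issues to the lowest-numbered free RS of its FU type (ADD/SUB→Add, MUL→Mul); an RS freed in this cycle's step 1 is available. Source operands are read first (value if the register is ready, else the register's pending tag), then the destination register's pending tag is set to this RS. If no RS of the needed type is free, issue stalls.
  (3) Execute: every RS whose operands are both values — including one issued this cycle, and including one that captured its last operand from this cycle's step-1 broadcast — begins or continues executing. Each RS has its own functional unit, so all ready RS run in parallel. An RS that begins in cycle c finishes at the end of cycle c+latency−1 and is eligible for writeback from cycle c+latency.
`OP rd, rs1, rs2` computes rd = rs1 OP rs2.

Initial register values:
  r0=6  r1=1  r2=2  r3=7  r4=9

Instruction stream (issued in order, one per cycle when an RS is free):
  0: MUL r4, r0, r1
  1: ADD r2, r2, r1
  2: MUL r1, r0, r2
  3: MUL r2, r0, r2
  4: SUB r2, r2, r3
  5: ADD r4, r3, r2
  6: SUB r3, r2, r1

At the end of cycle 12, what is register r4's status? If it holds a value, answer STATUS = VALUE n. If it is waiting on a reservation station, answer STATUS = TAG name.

  c1: issue MUL r4<-Mul1  regs: r0:6,r1:1,r2:2,r3:7,r4:Mul1
  c2: issue ADD r2<-Add1  regs: r0:6,r1:1,r2:Add1,r3:7,r4:Mul1
  c3: issue MUL r1<-Mul2  regs: r0:6,r1:Mul2,r2:Add1,r3:7,r4:Mul1
  c4: stall  regs: r0:6,r1:Mul2,r2:Add1,r3:7,r4:Mul1
  c5: CDB Add1=3; stall  regs: r0:6,r1:Mul2,r2:3,r3:7,r4:Mul1
  c6: CDB Mul1=6; issue MUL r2<-Mul1  regs: r0:6,r1:Mul2,r2:Mul1,r3:7,r4:6
  c7: issue SUB r2<-Add1  regs: r0:6,r1:Mul2,r2:Add1,r3:7,r4:6
  c8: issue ADD r4<-Add2  regs: r0:6,r1:Mul2,r2:Add1,r3:7,r4:Add2
  c9: CDB Mul2=18; stall  regs: r0:6,r1:18,r2:Add1,r3:7,r4:Add2
  c10: CDB Mul1=18; stall  regs: r0:6,r1:18,r2:Add1,r3:7,r4:Add2
  c11: stall  regs: r0:6,r1:18,r2:Add1,r3:7,r4:Add2
  c12: stall  regs: r0:6,r1:18,r2:Add1,r3:7,r4:Add2

STATUS = TAG Add2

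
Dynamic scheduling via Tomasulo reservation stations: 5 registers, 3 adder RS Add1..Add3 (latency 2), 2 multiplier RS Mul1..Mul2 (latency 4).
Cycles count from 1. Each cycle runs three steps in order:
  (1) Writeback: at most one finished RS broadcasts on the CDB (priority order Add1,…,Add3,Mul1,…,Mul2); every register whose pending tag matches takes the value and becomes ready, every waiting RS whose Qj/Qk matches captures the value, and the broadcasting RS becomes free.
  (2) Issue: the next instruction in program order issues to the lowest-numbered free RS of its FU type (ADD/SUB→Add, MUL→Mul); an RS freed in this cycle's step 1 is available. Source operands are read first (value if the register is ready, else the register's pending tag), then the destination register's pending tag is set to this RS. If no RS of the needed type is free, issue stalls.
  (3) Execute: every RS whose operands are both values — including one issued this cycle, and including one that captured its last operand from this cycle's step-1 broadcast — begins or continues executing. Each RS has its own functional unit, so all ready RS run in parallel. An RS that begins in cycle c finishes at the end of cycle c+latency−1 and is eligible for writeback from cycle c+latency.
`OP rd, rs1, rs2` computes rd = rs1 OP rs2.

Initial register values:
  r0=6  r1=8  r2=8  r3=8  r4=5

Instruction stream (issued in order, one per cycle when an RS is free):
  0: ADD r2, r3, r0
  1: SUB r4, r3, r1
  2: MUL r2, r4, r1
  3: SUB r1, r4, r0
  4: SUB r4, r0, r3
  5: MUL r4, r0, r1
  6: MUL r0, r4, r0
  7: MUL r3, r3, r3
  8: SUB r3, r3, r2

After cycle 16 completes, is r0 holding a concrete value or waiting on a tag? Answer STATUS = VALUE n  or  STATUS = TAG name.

STATUS = VALUE -216

c1: issue ADD r2<-Add1 | r0:6,r1:8,r2:Add1,r3:8,r4:5
c2: issue SUB r4<-Add2 | r0:6,r1:8,r2:Add1,r3:8,r4:Add2
c3: CDB Add1=14; issue MUL r2<-Mul1 | r0:6,r1:8,r2:Mul1,r3:8,r4:Add2
c4: CDB Add2=0; issue SUB r1<-Add1 | r0:6,r1:Add1,r2:Mul1,r3:8,r4:0
c5: issue SUB r4<-Add2 | r0:6,r1:Add1,r2:Mul1,r3:8,r4:Add2
c6: CDB Add1=-6; issue MUL r4<-Mul2 | r0:6,r1:-6,r2:Mul1,r3:8,r4:Mul2
c7: CDB Add2=-2; stall | r0:6,r1:-6,r2:Mul1,r3:8,r4:Mul2
c8: CDB Mul1=0; issue MUL r0<-Mul1 | r0:Mul1,r1:-6,r2:0,r3:8,r4:Mul2
c9: stall | r0:Mul1,r1:-6,r2:0,r3:8,r4:Mul2
c10: CDB Mul2=-36; issue MUL r3<-Mul2 | r0:Mul1,r1:-6,r2:0,r3:Mul2,r4:-36
c11: issue SUB r3<-Add1 | r0:Mul1,r1:-6,r2:0,r3:Add1,r4:-36
c12: - | r0:Mul1,r1:-6,r2:0,r3:Add1,r4:-36
c13: - | r0:Mul1,r1:-6,r2:0,r3:Add1,r4:-36
c14: CDB Mul1=-216 | r0:-216,r1:-6,r2:0,r3:Add1,r4:-36
c15: CDB Mul2=64 | r0:-216,r1:-6,r2:0,r3:Add1,r4:-36
c16: - | r0:-216,r1:-6,r2:0,r3:Add1,r4:-36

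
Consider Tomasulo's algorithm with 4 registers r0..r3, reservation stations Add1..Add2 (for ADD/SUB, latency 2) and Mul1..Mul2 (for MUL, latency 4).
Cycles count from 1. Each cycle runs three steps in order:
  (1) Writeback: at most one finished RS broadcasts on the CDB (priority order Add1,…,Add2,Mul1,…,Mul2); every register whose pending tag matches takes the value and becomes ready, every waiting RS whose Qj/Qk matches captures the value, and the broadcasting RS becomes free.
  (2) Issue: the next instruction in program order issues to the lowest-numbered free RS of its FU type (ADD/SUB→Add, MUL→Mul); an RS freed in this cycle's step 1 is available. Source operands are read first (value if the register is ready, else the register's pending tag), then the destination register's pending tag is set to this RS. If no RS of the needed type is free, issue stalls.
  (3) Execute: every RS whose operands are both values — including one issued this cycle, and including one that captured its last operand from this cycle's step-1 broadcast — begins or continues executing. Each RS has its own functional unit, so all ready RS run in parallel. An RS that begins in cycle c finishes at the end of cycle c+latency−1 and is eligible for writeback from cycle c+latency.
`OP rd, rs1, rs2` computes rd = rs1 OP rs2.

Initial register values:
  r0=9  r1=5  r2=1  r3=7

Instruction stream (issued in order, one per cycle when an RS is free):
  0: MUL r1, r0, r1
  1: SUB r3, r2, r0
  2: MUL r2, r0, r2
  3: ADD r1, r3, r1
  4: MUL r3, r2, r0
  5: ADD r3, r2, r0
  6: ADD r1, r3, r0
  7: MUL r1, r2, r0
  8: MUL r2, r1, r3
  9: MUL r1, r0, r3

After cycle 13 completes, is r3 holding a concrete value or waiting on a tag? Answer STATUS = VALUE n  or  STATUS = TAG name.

STATUS = VALUE 18

  c1: issue MUL r1<-Mul1  regs: r0:9,r1:Mul1,r2:1,r3:7
  c2: issue SUB r3<-Add1  regs: r0:9,r1:Mul1,r2:1,r3:Add1
  c3: issue MUL r2<-Mul2  regs: r0:9,r1:Mul1,r2:Mul2,r3:Add1
  c4: CDB Add1=-8; issue ADD r1<-Add1  regs: r0:9,r1:Add1,r2:Mul2,r3:-8
  c5: CDB Mul1=45; issue MUL r3<-Mul1  regs: r0:9,r1:Add1,r2:Mul2,r3:Mul1
  c6: issue ADD r3<-Add2  regs: r0:9,r1:Add1,r2:Mul2,r3:Add2
  c7: CDB Add1=37; issue ADD r1<-Add1  regs: r0:9,r1:Add1,r2:Mul2,r3:Add2
  c8: CDB Mul2=9; issue MUL r1<-Mul2  regs: r0:9,r1:Mul2,r2:9,r3:Add2
  c9: stall  regs: r0:9,r1:Mul2,r2:9,r3:Add2
  c10: CDB Add2=18; stall  regs: r0:9,r1:Mul2,r2:9,r3:18
  c11: stall  regs: r0:9,r1:Mul2,r2:9,r3:18
  c12: CDB Add1=27; stall  regs: r0:9,r1:Mul2,r2:9,r3:18
  c13: CDB Mul1=81; issue MUL r2<-Mul1  regs: r0:9,r1:Mul2,r2:Mul1,r3:18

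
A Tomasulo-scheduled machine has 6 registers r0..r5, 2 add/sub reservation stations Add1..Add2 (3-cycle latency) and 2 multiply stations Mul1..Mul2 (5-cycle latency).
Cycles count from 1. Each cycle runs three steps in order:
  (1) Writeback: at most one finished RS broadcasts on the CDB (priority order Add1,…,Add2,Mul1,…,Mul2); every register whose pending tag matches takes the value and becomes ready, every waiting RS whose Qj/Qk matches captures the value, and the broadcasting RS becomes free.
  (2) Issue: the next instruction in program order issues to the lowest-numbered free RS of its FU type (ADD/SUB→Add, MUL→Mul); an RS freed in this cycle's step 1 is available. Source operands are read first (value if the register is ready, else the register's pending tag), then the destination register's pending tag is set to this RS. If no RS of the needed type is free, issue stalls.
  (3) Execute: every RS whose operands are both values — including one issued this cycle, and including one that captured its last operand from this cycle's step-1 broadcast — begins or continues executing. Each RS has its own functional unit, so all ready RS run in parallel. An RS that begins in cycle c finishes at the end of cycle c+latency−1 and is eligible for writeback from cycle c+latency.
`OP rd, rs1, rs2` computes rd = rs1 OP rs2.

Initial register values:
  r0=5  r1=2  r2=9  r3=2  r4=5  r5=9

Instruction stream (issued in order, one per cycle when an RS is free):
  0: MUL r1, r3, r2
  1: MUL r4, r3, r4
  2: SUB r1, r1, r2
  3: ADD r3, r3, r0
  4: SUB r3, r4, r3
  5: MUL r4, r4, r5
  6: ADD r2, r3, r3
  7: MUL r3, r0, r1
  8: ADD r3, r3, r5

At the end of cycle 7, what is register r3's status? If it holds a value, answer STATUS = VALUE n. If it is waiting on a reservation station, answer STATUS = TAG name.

cycle 1: issue MUL r1<-Mul1 // r0:5,r1:Mul1,r2:9,r3:2,r4:5,r5:9
cycle 2: issue MUL r4<-Mul2 // r0:5,r1:Mul1,r2:9,r3:2,r4:Mul2,r5:9
cycle 3: issue SUB r1<-Add1 // r0:5,r1:Add1,r2:9,r3:2,r4:Mul2,r5:9
cycle 4: issue ADD r3<-Add2 // r0:5,r1:Add1,r2:9,r3:Add2,r4:Mul2,r5:9
cycle 5: stall // r0:5,r1:Add1,r2:9,r3:Add2,r4:Mul2,r5:9
cycle 6: CDB Mul1=18; stall // r0:5,r1:Add1,r2:9,r3:Add2,r4:Mul2,r5:9
cycle 7: CDB Add2=7; issue SUB r3<-Add2 // r0:5,r1:Add1,r2:9,r3:Add2,r4:Mul2,r5:9

STATUS = TAG Add2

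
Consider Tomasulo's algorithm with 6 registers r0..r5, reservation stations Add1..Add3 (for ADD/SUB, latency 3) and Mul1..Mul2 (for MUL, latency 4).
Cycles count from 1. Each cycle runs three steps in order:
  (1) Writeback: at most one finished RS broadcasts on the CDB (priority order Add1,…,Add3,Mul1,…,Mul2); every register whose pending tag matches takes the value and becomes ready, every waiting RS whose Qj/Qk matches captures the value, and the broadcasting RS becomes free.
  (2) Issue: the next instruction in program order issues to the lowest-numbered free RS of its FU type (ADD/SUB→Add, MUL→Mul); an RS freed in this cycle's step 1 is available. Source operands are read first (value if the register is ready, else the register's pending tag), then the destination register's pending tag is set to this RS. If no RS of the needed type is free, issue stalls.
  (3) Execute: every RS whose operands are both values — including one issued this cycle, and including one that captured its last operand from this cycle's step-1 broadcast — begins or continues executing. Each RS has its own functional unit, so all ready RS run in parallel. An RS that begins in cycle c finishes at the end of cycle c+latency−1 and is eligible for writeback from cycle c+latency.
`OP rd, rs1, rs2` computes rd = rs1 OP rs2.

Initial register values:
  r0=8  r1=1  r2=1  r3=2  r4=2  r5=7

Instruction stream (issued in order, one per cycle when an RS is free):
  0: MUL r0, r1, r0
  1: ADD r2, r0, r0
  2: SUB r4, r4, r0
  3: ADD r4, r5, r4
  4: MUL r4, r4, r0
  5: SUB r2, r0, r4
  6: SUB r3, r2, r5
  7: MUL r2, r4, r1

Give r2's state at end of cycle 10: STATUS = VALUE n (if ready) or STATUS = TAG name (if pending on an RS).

STATUS = TAG Mul2

  c1: issue MUL r0<-Mul1  regs: r0:Mul1,r1:1,r2:1,r3:2,r4:2,r5:7
  c2: issue ADD r2<-Add1  regs: r0:Mul1,r1:1,r2:Add1,r3:2,r4:2,r5:7
  c3: issue SUB r4<-Add2  regs: r0:Mul1,r1:1,r2:Add1,r3:2,r4:Add2,r5:7
  c4: issue ADD r4<-Add3  regs: r0:Mul1,r1:1,r2:Add1,r3:2,r4:Add3,r5:7
  c5: CDB Mul1=8; issue MUL r4<-Mul1  regs: r0:8,r1:1,r2:Add1,r3:2,r4:Mul1,r5:7
  c6: stall  regs: r0:8,r1:1,r2:Add1,r3:2,r4:Mul1,r5:7
  c7: stall  regs: r0:8,r1:1,r2:Add1,r3:2,r4:Mul1,r5:7
  c8: CDB Add1=16; issue SUB r2<-Add1  regs: r0:8,r1:1,r2:Add1,r3:2,r4:Mul1,r5:7
  c9: CDB Add2=-6; issue SUB r3<-Add2  regs: r0:8,r1:1,r2:Add1,r3:Add2,r4:Mul1,r5:7
  c10: issue MUL r2<-Mul2  regs: r0:8,r1:1,r2:Mul2,r3:Add2,r4:Mul1,r5:7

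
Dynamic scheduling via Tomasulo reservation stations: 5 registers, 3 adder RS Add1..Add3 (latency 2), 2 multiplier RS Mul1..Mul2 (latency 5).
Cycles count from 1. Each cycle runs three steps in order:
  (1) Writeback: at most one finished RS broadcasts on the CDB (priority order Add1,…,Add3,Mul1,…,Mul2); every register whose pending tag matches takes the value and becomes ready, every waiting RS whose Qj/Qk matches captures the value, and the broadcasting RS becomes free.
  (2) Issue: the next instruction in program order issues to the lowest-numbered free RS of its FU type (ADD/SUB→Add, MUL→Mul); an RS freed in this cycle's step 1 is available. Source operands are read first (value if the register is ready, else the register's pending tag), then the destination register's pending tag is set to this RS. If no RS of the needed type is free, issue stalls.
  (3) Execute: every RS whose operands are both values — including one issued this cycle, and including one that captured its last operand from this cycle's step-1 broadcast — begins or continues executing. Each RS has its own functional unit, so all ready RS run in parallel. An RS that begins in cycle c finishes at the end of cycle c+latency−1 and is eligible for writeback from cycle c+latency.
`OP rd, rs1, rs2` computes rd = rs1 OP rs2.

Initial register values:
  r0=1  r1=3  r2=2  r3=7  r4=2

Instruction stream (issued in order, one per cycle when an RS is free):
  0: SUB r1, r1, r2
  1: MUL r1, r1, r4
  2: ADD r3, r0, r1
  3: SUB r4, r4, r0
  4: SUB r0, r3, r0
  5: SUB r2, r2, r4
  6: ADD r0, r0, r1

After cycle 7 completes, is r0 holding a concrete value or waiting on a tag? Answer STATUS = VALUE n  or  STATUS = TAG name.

STATUS = TAG Add3

c1: issue SUB r1<-Add1 | r0:1,r1:Add1,r2:2,r3:7,r4:2
c2: issue MUL r1<-Mul1 | r0:1,r1:Mul1,r2:2,r3:7,r4:2
c3: CDB Add1=1; issue ADD r3<-Add1 | r0:1,r1:Mul1,r2:2,r3:Add1,r4:2
c4: issue SUB r4<-Add2 | r0:1,r1:Mul1,r2:2,r3:Add1,r4:Add2
c5: issue SUB r0<-Add3 | r0:Add3,r1:Mul1,r2:2,r3:Add1,r4:Add2
c6: CDB Add2=1; issue SUB r2<-Add2 | r0:Add3,r1:Mul1,r2:Add2,r3:Add1,r4:1
c7: stall | r0:Add3,r1:Mul1,r2:Add2,r3:Add1,r4:1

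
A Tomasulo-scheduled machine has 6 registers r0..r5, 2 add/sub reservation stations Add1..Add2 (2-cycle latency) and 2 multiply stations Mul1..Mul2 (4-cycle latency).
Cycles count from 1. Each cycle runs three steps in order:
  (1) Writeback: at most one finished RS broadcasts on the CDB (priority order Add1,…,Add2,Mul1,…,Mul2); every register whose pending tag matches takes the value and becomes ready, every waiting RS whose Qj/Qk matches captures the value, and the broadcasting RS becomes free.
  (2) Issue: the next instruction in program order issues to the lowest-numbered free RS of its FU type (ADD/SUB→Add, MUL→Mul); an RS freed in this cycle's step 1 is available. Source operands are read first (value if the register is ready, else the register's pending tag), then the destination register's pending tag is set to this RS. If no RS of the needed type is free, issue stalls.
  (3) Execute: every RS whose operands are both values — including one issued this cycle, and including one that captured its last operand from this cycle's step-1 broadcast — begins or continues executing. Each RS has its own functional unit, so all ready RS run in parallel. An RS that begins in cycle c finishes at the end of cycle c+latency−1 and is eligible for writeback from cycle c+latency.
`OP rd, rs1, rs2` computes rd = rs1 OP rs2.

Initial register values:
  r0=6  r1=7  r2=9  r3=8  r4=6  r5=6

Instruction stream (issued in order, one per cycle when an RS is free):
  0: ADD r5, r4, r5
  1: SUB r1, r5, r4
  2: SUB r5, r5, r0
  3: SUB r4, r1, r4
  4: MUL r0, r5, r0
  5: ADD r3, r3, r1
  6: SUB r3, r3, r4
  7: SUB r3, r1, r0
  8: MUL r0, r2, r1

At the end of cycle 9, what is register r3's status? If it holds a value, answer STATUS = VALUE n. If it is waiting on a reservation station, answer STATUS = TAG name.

cycle 1: issue ADD r5<-Add1 // r0:6,r1:7,r2:9,r3:8,r4:6,r5:Add1
cycle 2: issue SUB r1<-Add2 // r0:6,r1:Add2,r2:9,r3:8,r4:6,r5:Add1
cycle 3: CDB Add1=12; issue SUB r5<-Add1 // r0:6,r1:Add2,r2:9,r3:8,r4:6,r5:Add1
cycle 4: stall // r0:6,r1:Add2,r2:9,r3:8,r4:6,r5:Add1
cycle 5: CDB Add1=6; issue SUB r4<-Add1 // r0:6,r1:Add2,r2:9,r3:8,r4:Add1,r5:6
cycle 6: CDB Add2=6; issue MUL r0<-Mul1 // r0:Mul1,r1:6,r2:9,r3:8,r4:Add1,r5:6
cycle 7: issue ADD r3<-Add2 // r0:Mul1,r1:6,r2:9,r3:Add2,r4:Add1,r5:6
cycle 8: CDB Add1=0; issue SUB r3<-Add1 // r0:Mul1,r1:6,r2:9,r3:Add1,r4:0,r5:6
cycle 9: CDB Add2=14; issue SUB r3<-Add2 // r0:Mul1,r1:6,r2:9,r3:Add2,r4:0,r5:6

STATUS = TAG Add2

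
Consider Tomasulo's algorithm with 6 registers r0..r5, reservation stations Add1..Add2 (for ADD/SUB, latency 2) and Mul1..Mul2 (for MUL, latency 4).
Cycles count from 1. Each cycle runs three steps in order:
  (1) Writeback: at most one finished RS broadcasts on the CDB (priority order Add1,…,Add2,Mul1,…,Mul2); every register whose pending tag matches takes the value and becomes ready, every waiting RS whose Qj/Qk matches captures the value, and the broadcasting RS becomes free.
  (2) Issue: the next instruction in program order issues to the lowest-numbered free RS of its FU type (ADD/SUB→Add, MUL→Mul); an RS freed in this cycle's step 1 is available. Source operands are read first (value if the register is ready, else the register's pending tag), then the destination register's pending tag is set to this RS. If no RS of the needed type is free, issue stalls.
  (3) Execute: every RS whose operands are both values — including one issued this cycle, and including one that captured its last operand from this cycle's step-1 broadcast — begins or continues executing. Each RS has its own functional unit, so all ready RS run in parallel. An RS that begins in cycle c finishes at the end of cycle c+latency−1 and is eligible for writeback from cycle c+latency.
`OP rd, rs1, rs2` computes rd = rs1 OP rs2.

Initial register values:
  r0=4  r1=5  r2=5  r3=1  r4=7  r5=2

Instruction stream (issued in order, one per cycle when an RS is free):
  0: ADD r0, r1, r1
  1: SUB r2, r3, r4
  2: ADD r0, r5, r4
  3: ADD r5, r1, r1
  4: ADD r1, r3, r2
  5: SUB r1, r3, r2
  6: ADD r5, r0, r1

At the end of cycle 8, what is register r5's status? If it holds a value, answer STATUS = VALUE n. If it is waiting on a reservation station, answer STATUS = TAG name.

STATUS = TAG Add1

c1: issue ADD r0<-Add1 | r0:Add1,r1:5,r2:5,r3:1,r4:7,r5:2
c2: issue SUB r2<-Add2 | r0:Add1,r1:5,r2:Add2,r3:1,r4:7,r5:2
c3: CDB Add1=10; issue ADD r0<-Add1 | r0:Add1,r1:5,r2:Add2,r3:1,r4:7,r5:2
c4: CDB Add2=-6; issue ADD r5<-Add2 | r0:Add1,r1:5,r2:-6,r3:1,r4:7,r5:Add2
c5: CDB Add1=9; issue ADD r1<-Add1 | r0:9,r1:Add1,r2:-6,r3:1,r4:7,r5:Add2
c6: CDB Add2=10; issue SUB r1<-Add2 | r0:9,r1:Add2,r2:-6,r3:1,r4:7,r5:10
c7: CDB Add1=-5; issue ADD r5<-Add1 | r0:9,r1:Add2,r2:-6,r3:1,r4:7,r5:Add1
c8: CDB Add2=7 | r0:9,r1:7,r2:-6,r3:1,r4:7,r5:Add1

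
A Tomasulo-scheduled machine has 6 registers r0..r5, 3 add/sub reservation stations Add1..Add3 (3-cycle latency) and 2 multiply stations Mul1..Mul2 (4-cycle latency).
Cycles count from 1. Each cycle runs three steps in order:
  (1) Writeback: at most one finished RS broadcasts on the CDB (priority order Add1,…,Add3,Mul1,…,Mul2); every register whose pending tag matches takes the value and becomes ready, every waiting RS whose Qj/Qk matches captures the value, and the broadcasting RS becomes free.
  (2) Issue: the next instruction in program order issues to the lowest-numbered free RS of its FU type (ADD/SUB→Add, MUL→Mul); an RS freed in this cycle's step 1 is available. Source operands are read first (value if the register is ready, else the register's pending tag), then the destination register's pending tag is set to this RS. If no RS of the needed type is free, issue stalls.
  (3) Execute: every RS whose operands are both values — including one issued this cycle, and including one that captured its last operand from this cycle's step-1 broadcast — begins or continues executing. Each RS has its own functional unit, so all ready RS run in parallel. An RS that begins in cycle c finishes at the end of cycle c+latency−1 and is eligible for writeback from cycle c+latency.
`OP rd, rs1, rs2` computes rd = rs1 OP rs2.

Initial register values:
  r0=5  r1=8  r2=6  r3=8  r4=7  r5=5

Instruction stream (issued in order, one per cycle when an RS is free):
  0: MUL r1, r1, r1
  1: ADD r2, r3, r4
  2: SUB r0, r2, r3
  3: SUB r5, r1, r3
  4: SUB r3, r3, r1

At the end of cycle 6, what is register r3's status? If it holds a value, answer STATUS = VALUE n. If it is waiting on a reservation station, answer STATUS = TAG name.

STATUS = TAG Add1

c1: issue MUL r1<-Mul1 | r0:5,r1:Mul1,r2:6,r3:8,r4:7,r5:5
c2: issue ADD r2<-Add1 | r0:5,r1:Mul1,r2:Add1,r3:8,r4:7,r5:5
c3: issue SUB r0<-Add2 | r0:Add2,r1:Mul1,r2:Add1,r3:8,r4:7,r5:5
c4: issue SUB r5<-Add3 | r0:Add2,r1:Mul1,r2:Add1,r3:8,r4:7,r5:Add3
c5: CDB Add1=15; issue SUB r3<-Add1 | r0:Add2,r1:Mul1,r2:15,r3:Add1,r4:7,r5:Add3
c6: CDB Mul1=64 | r0:Add2,r1:64,r2:15,r3:Add1,r4:7,r5:Add3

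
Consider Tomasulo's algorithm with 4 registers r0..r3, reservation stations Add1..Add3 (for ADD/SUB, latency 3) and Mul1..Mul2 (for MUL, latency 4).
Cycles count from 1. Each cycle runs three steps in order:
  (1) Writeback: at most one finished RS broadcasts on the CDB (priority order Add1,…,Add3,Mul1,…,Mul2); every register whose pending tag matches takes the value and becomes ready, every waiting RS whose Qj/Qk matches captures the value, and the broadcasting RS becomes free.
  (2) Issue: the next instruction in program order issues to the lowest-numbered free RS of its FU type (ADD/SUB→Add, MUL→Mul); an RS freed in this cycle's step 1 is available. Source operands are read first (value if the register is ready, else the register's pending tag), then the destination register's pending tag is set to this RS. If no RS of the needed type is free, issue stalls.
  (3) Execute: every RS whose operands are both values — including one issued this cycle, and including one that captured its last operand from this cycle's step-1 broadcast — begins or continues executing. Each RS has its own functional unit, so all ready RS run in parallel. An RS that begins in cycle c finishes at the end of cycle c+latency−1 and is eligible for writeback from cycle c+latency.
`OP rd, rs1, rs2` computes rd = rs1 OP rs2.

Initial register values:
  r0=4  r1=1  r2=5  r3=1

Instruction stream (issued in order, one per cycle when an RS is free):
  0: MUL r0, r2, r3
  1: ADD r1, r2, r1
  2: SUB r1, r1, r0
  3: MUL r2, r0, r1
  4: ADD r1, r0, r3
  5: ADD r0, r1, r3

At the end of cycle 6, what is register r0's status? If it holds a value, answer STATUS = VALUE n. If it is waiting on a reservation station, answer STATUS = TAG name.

c1: issue MUL r0<-Mul1 | r0:Mul1,r1:1,r2:5,r3:1
c2: issue ADD r1<-Add1 | r0:Mul1,r1:Add1,r2:5,r3:1
c3: issue SUB r1<-Add2 | r0:Mul1,r1:Add2,r2:5,r3:1
c4: issue MUL r2<-Mul2 | r0:Mul1,r1:Add2,r2:Mul2,r3:1
c5: CDB Add1=6; issue ADD r1<-Add1 | r0:Mul1,r1:Add1,r2:Mul2,r3:1
c6: CDB Mul1=5; issue ADD r0<-Add3 | r0:Add3,r1:Add1,r2:Mul2,r3:1

STATUS = TAG Add3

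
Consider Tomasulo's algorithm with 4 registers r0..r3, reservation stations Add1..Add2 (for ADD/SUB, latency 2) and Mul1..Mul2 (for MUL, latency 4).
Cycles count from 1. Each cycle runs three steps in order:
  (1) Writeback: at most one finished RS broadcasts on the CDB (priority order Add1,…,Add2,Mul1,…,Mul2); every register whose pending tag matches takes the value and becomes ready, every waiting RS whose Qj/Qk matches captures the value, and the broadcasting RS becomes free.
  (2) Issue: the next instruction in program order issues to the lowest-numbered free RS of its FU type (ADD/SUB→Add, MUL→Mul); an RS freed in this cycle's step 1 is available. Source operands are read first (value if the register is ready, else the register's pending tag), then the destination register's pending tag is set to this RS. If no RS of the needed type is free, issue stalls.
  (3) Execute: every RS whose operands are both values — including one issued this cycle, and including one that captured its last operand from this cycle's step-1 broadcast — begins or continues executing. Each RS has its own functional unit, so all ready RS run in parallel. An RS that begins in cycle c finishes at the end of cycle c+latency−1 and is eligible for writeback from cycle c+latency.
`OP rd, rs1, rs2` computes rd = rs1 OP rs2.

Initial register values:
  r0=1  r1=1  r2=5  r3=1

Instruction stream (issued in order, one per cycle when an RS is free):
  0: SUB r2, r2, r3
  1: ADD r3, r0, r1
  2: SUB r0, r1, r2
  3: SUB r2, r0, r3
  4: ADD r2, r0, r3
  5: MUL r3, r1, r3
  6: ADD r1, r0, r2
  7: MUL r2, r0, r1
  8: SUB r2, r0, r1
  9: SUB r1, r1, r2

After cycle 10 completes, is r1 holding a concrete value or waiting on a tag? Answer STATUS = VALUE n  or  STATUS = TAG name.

c1: issue SUB r2<-Add1 | r0:1,r1:1,r2:Add1,r3:1
c2: issue ADD r3<-Add2 | r0:1,r1:1,r2:Add1,r3:Add2
c3: CDB Add1=4; issue SUB r0<-Add1 | r0:Add1,r1:1,r2:4,r3:Add2
c4: CDB Add2=2; issue SUB r2<-Add2 | r0:Add1,r1:1,r2:Add2,r3:2
c5: CDB Add1=-3; issue ADD r2<-Add1 | r0:-3,r1:1,r2:Add1,r3:2
c6: issue MUL r3<-Mul1 | r0:-3,r1:1,r2:Add1,r3:Mul1
c7: CDB Add1=-1; issue ADD r1<-Add1 | r0:-3,r1:Add1,r2:-1,r3:Mul1
c8: CDB Add2=-5; issue MUL r2<-Mul2 | r0:-3,r1:Add1,r2:Mul2,r3:Mul1
c9: CDB Add1=-4; issue SUB r2<-Add1 | r0:-3,r1:-4,r2:Add1,r3:Mul1
c10: CDB Mul1=2; issue SUB r1<-Add2 | r0:-3,r1:Add2,r2:Add1,r3:2

STATUS = TAG Add2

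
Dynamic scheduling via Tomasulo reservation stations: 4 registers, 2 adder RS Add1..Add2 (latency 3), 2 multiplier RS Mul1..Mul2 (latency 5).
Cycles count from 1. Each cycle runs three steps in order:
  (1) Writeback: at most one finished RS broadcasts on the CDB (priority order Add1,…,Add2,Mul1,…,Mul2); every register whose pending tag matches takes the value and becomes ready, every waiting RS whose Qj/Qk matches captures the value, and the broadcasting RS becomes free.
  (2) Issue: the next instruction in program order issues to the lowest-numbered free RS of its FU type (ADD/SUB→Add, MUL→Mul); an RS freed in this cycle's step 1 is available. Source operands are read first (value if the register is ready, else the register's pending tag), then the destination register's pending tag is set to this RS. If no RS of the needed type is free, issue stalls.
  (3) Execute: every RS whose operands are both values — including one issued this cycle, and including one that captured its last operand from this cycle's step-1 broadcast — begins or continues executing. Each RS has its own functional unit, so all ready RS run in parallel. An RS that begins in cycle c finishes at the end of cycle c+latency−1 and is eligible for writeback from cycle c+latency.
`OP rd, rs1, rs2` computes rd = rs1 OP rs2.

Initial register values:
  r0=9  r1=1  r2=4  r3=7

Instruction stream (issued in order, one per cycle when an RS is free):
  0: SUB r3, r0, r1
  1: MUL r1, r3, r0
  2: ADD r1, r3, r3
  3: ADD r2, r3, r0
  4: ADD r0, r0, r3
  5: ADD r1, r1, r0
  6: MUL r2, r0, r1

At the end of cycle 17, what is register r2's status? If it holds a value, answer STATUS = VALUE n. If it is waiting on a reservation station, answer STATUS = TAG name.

STATUS = TAG Mul1

cycle 1: issue SUB r3<-Add1 // r0:9,r1:1,r2:4,r3:Add1
cycle 2: issue MUL r1<-Mul1 // r0:9,r1:Mul1,r2:4,r3:Add1
cycle 3: issue ADD r1<-Add2 // r0:9,r1:Add2,r2:4,r3:Add1
cycle 4: CDB Add1=8; issue ADD r2<-Add1 // r0:9,r1:Add2,r2:Add1,r3:8
cycle 5: stall // r0:9,r1:Add2,r2:Add1,r3:8
cycle 6: stall // r0:9,r1:Add2,r2:Add1,r3:8
cycle 7: CDB Add1=17; issue ADD r0<-Add1 // r0:Add1,r1:Add2,r2:17,r3:8
cycle 8: CDB Add2=16; issue ADD r1<-Add2 // r0:Add1,r1:Add2,r2:17,r3:8
cycle 9: CDB Mul1=72; issue MUL r2<-Mul1 // r0:Add1,r1:Add2,r2:Mul1,r3:8
cycle 10: CDB Add1=17 // r0:17,r1:Add2,r2:Mul1,r3:8
cycle 11: - // r0:17,r1:Add2,r2:Mul1,r3:8
cycle 12: - // r0:17,r1:Add2,r2:Mul1,r3:8
cycle 13: CDB Add2=33 // r0:17,r1:33,r2:Mul1,r3:8
cycle 14: - // r0:17,r1:33,r2:Mul1,r3:8
cycle 15: - // r0:17,r1:33,r2:Mul1,r3:8
cycle 16: - // r0:17,r1:33,r2:Mul1,r3:8
cycle 17: - // r0:17,r1:33,r2:Mul1,r3:8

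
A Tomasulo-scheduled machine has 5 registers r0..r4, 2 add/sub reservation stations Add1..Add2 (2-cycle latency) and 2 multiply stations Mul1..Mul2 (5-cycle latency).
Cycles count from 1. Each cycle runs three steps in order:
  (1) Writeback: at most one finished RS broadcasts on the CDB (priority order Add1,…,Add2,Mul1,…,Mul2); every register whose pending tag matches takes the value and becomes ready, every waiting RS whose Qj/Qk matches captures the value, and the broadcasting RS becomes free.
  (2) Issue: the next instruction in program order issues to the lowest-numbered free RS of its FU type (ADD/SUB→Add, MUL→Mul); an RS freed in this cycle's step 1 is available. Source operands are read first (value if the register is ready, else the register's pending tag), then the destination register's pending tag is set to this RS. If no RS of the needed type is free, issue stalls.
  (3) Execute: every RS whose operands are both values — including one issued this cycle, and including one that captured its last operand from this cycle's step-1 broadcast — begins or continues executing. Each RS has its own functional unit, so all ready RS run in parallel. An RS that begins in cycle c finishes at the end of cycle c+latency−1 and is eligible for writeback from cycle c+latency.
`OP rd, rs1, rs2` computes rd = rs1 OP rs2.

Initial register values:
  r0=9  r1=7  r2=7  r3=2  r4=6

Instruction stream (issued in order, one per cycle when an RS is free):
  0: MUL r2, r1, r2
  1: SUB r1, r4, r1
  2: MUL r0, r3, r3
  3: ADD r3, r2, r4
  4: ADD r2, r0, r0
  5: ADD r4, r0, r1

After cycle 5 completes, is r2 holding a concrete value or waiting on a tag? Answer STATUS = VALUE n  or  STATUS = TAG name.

cycle 1: issue MUL r2<-Mul1 // r0:9,r1:7,r2:Mul1,r3:2,r4:6
cycle 2: issue SUB r1<-Add1 // r0:9,r1:Add1,r2:Mul1,r3:2,r4:6
cycle 3: issue MUL r0<-Mul2 // r0:Mul2,r1:Add1,r2:Mul1,r3:2,r4:6
cycle 4: CDB Add1=-1; issue ADD r3<-Add1 // r0:Mul2,r1:-1,r2:Mul1,r3:Add1,r4:6
cycle 5: issue ADD r2<-Add2 // r0:Mul2,r1:-1,r2:Add2,r3:Add1,r4:6

STATUS = TAG Add2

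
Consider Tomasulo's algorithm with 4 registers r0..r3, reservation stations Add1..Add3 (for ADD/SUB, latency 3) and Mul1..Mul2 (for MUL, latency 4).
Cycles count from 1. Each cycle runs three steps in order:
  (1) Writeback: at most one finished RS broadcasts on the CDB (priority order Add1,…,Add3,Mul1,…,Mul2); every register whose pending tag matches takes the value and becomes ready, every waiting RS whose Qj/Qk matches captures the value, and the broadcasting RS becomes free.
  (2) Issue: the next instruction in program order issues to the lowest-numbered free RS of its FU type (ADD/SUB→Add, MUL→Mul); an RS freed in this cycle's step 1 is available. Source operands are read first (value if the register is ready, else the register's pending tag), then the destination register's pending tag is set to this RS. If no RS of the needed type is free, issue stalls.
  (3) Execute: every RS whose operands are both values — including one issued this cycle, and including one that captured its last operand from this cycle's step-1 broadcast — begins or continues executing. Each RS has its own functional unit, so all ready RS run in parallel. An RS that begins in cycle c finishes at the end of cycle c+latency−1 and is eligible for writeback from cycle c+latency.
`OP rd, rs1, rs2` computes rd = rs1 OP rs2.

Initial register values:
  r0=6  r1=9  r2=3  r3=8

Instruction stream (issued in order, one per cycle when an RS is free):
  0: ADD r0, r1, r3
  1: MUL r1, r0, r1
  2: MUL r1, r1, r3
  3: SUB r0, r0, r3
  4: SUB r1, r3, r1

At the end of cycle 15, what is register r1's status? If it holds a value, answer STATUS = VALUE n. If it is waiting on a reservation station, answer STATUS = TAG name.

c1: issue ADD r0<-Add1 | r0:Add1,r1:9,r2:3,r3:8
c2: issue MUL r1<-Mul1 | r0:Add1,r1:Mul1,r2:3,r3:8
c3: issue MUL r1<-Mul2 | r0:Add1,r1:Mul2,r2:3,r3:8
c4: CDB Add1=17; issue SUB r0<-Add1 | r0:Add1,r1:Mul2,r2:3,r3:8
c5: issue SUB r1<-Add2 | r0:Add1,r1:Add2,r2:3,r3:8
c6: - | r0:Add1,r1:Add2,r2:3,r3:8
c7: CDB Add1=9 | r0:9,r1:Add2,r2:3,r3:8
c8: CDB Mul1=153 | r0:9,r1:Add2,r2:3,r3:8
c9: - | r0:9,r1:Add2,r2:3,r3:8
c10: - | r0:9,r1:Add2,r2:3,r3:8
c11: - | r0:9,r1:Add2,r2:3,r3:8
c12: CDB Mul2=1224 | r0:9,r1:Add2,r2:3,r3:8
c13: - | r0:9,r1:Add2,r2:3,r3:8
c14: - | r0:9,r1:Add2,r2:3,r3:8
c15: CDB Add2=-1216 | r0:9,r1:-1216,r2:3,r3:8

STATUS = VALUE -1216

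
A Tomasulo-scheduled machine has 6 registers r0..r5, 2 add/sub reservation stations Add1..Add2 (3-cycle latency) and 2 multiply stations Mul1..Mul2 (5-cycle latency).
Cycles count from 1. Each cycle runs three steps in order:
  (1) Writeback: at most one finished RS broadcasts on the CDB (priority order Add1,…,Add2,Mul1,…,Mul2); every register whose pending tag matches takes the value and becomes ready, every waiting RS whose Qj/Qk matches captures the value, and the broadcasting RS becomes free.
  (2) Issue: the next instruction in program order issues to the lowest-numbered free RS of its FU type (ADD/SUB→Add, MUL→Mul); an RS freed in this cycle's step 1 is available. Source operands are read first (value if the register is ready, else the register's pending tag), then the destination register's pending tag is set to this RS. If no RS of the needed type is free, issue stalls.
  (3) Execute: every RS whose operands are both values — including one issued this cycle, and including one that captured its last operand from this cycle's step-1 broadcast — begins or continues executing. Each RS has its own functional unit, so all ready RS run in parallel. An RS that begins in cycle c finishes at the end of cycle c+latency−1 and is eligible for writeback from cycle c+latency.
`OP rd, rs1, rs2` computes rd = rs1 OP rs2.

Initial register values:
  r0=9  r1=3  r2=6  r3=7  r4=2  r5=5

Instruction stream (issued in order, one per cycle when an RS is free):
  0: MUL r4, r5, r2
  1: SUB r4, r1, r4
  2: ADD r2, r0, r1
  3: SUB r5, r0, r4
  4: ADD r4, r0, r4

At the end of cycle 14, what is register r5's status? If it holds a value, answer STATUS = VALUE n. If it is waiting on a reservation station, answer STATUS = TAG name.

STATUS = VALUE 36

cycle 1: issue MUL r4<-Mul1 // r0:9,r1:3,r2:6,r3:7,r4:Mul1,r5:5
cycle 2: issue SUB r4<-Add1 // r0:9,r1:3,r2:6,r3:7,r4:Add1,r5:5
cycle 3: issue ADD r2<-Add2 // r0:9,r1:3,r2:Add2,r3:7,r4:Add1,r5:5
cycle 4: stall // r0:9,r1:3,r2:Add2,r3:7,r4:Add1,r5:5
cycle 5: stall // r0:9,r1:3,r2:Add2,r3:7,r4:Add1,r5:5
cycle 6: CDB Add2=12; issue SUB r5<-Add2 // r0:9,r1:3,r2:12,r3:7,r4:Add1,r5:Add2
cycle 7: CDB Mul1=30; stall // r0:9,r1:3,r2:12,r3:7,r4:Add1,r5:Add2
cycle 8: stall // r0:9,r1:3,r2:12,r3:7,r4:Add1,r5:Add2
cycle 9: stall // r0:9,r1:3,r2:12,r3:7,r4:Add1,r5:Add2
cycle 10: CDB Add1=-27; issue ADD r4<-Add1 // r0:9,r1:3,r2:12,r3:7,r4:Add1,r5:Add2
cycle 11: - // r0:9,r1:3,r2:12,r3:7,r4:Add1,r5:Add2
cycle 12: - // r0:9,r1:3,r2:12,r3:7,r4:Add1,r5:Add2
cycle 13: CDB Add1=-18 // r0:9,r1:3,r2:12,r3:7,r4:-18,r5:Add2
cycle 14: CDB Add2=36 // r0:9,r1:3,r2:12,r3:7,r4:-18,r5:36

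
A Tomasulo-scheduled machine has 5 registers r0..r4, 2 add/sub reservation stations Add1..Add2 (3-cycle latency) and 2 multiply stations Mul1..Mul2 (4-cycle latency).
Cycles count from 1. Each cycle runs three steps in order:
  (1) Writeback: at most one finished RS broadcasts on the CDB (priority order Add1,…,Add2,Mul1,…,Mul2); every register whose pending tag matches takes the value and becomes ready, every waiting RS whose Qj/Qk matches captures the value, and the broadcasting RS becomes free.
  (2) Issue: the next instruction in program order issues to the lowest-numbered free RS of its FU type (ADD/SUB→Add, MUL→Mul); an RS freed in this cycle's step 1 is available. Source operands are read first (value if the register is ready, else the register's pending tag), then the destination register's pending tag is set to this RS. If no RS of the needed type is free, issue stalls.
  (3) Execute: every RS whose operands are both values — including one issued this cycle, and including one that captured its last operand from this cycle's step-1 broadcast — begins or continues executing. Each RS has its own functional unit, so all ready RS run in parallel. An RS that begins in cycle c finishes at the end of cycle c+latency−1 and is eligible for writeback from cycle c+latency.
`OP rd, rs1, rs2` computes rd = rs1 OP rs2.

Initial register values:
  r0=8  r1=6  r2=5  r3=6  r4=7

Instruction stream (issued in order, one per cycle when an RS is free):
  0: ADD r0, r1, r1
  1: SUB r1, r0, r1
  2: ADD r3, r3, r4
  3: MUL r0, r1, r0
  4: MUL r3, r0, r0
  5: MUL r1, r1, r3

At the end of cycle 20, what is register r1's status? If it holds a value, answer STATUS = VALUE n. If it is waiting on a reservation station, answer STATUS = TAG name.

STATUS = VALUE 31104

c1: issue ADD r0<-Add1 | r0:Add1,r1:6,r2:5,r3:6,r4:7
c2: issue SUB r1<-Add2 | r0:Add1,r1:Add2,r2:5,r3:6,r4:7
c3: stall | r0:Add1,r1:Add2,r2:5,r3:6,r4:7
c4: CDB Add1=12; issue ADD r3<-Add1 | r0:12,r1:Add2,r2:5,r3:Add1,r4:7
c5: issue MUL r0<-Mul1 | r0:Mul1,r1:Add2,r2:5,r3:Add1,r4:7
c6: issue MUL r3<-Mul2 | r0:Mul1,r1:Add2,r2:5,r3:Mul2,r4:7
c7: CDB Add1=13; stall | r0:Mul1,r1:Add2,r2:5,r3:Mul2,r4:7
c8: CDB Add2=6; stall | r0:Mul1,r1:6,r2:5,r3:Mul2,r4:7
c9: stall | r0:Mul1,r1:6,r2:5,r3:Mul2,r4:7
c10: stall | r0:Mul1,r1:6,r2:5,r3:Mul2,r4:7
c11: stall | r0:Mul1,r1:6,r2:5,r3:Mul2,r4:7
c12: CDB Mul1=72; issue MUL r1<-Mul1 | r0:72,r1:Mul1,r2:5,r3:Mul2,r4:7
c13: - | r0:72,r1:Mul1,r2:5,r3:Mul2,r4:7
c14: - | r0:72,r1:Mul1,r2:5,r3:Mul2,r4:7
c15: - | r0:72,r1:Mul1,r2:5,r3:Mul2,r4:7
c16: CDB Mul2=5184 | r0:72,r1:Mul1,r2:5,r3:5184,r4:7
c17: - | r0:72,r1:Mul1,r2:5,r3:5184,r4:7
c18: - | r0:72,r1:Mul1,r2:5,r3:5184,r4:7
c19: - | r0:72,r1:Mul1,r2:5,r3:5184,r4:7
c20: CDB Mul1=31104 | r0:72,r1:31104,r2:5,r3:5184,r4:7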